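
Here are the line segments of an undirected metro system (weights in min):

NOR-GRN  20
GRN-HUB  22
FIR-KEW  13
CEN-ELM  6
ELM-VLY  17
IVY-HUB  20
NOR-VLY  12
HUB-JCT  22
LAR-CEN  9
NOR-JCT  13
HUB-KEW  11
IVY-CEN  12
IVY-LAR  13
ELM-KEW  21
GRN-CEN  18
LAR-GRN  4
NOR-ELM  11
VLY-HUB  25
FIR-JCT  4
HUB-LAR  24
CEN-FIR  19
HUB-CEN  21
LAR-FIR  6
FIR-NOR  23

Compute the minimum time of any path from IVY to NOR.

29 min

Candidate routes:
IVY - CEN - ELM - NOR: 12+6+11 = 29
IVY - LAR - FIR - JCT - NOR: 13+6+4+13 = 36
Cheapest is IVY - CEN - ELM - NOR at 29 min.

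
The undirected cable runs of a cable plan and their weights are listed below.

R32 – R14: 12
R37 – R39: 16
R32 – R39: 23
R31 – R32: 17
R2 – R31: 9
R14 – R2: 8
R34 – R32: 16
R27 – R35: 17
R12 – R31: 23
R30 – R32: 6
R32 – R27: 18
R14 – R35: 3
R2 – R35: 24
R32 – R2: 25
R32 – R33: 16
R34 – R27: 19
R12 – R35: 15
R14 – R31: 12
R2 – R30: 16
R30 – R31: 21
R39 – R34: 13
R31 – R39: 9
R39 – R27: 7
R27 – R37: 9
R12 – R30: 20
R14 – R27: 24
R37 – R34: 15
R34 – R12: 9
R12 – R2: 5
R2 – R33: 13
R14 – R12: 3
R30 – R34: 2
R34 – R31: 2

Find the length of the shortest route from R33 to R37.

39

Shortest distances from R33:
R33: 0
R2: 13  (via R33)
R32: 16  (via R33)
R12: 18  (via R2)
R14: 21  (via R2)
R31: 22  (via R2)
R30: 22  (via R32)
R34: 24  (via R31)
R35: 24  (via R14)
R39: 31  (via R31)
R27: 34  (via R32)
R37: 39  (via R34)
Shortest route: R33–R2–R31–R34–R37 = 39.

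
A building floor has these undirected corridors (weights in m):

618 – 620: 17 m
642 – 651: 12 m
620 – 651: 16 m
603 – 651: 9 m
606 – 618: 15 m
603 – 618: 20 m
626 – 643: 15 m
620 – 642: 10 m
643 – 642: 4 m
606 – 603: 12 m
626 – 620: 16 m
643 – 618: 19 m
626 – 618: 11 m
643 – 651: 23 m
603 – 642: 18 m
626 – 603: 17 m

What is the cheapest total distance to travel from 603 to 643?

22 m

Candidate routes:
603 → 642 → 643: 18+4 = 22
603 → 651 → 642 → 643: 9+12+4 = 25
Cheapest is 603 → 642 → 643 at 22 m.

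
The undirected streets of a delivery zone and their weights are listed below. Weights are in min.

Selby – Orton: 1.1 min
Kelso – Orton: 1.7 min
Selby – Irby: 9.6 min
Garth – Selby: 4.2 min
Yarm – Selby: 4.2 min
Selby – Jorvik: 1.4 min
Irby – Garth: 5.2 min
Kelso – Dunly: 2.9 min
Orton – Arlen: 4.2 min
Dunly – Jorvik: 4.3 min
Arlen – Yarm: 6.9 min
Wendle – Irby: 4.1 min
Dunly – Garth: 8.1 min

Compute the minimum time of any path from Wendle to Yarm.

Enumerating some paths:
Wendle - Irby - Selby - Yarm: 4.1+9.6+4.2 = 17.9
Wendle - Irby - Garth - Selby - Yarm: 4.1+5.2+4.2+4.2 = 17.7
Cheapest is Wendle - Irby - Garth - Selby - Yarm at 17.7 min.

17.7 min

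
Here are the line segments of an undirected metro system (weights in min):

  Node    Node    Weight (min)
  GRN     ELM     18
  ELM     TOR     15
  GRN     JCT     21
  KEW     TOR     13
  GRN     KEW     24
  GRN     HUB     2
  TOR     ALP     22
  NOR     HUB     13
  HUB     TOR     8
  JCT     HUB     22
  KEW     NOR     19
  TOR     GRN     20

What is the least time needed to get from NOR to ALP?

43 min

Candidate routes:
NOR–KEW–TOR–ALP: 19+13+22 = 54
NOR–HUB–GRN–TOR–ALP: 13+2+20+22 = 57
NOR–HUB–TOR–ALP: 13+8+22 = 43
NOR–HUB–GRN–ELM–TOR–ALP: 13+2+18+15+22 = 70
Cheapest is NOR–HUB–TOR–ALP at 43 min.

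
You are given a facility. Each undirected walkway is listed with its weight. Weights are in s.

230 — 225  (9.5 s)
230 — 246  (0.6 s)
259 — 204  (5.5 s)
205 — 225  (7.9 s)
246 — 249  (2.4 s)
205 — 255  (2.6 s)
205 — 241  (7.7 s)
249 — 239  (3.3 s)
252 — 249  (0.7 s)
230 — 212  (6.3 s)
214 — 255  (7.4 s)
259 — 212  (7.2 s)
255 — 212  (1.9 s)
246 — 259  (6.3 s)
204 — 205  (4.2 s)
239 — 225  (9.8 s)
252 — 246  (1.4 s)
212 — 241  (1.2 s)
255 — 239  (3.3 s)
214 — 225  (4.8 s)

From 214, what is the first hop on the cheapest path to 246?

Enumerating some paths:
214 - 225 - 230 - 246: 4.8+9.5+0.6 = 14.9
214 - 255 - 212 - 230 - 246: 7.4+1.9+6.3+0.6 = 16.2
214 - 255 - 239 - 249 - 252 - 246: 7.4+3.3+3.3+0.7+1.4 = 16.1
Cheapest is 214 - 225 - 230 - 246 at 14.9 s.
So from 214 the first move is to 225.

225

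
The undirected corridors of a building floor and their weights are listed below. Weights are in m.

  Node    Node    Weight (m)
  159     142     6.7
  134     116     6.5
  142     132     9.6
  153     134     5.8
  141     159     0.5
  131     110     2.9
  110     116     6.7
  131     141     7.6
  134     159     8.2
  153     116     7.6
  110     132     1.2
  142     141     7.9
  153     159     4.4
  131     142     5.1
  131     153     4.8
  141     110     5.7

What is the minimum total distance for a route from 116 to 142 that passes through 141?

Shortest 116→141: 116–110–141 = 12.4
Shortest 141→142: 141–159–142 = 7.2
Total via 141: 12.4 + 7.2 = 19.6 m.

19.6 m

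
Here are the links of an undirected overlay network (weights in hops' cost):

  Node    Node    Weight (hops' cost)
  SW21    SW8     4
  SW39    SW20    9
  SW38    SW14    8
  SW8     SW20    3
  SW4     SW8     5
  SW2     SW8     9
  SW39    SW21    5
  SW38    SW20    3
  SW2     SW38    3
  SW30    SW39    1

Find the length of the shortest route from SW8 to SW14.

Compare a few routes:
SW8–SW2–SW38–SW14: 9+3+8 = 20
SW8–SW20–SW38–SW14: 3+3+8 = 14
Cheapest is SW8–SW20–SW38–SW14 at 14 hops' cost.

14 hops' cost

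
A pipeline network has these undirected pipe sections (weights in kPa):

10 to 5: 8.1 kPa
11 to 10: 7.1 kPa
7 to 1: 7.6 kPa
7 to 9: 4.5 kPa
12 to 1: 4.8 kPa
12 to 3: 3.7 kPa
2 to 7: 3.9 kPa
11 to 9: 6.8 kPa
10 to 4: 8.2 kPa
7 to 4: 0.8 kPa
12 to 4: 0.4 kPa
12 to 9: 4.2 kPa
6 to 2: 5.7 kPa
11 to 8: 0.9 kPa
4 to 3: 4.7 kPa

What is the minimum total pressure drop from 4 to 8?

12.3 kPa

Candidate routes:
4–12–9–11–8: 0.4+4.2+6.8+0.9 = 12.3
4–3–12–9–11–8: 4.7+3.7+4.2+6.8+0.9 = 20.3
4–10–11–8: 8.2+7.1+0.9 = 16.2
4–7–9–11–8: 0.8+4.5+6.8+0.9 = 13
The minimum is 12.3 kPa via 4–12–9–11–8.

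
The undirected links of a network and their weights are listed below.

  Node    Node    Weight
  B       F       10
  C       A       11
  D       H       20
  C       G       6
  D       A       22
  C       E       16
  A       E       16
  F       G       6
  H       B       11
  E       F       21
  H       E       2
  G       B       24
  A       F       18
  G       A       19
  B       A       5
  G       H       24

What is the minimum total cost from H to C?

Shortest distances from H:
H: 0
E: 2  (via H)
B: 11  (via H)
A: 16  (via B)
C: 18  (via E)
Shortest route: H → E → C = 18.

18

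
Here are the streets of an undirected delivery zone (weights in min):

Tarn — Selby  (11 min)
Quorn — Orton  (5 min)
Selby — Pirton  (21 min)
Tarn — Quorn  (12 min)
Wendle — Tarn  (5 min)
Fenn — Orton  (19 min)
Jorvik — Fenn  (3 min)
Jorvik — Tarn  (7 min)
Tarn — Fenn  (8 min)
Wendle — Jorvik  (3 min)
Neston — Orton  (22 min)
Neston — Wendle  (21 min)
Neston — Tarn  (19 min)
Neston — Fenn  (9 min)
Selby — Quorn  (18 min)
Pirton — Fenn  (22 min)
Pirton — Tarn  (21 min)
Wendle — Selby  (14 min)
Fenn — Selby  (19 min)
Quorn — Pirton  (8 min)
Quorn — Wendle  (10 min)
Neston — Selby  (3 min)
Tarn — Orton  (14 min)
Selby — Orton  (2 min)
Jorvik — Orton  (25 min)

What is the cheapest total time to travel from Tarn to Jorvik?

Shortest distances from Tarn:
Tarn: 0
Wendle: 5  (via Tarn)
Jorvik: 7  (via Tarn)
Shortest route: Tarn → Jorvik = 7 min.

7 min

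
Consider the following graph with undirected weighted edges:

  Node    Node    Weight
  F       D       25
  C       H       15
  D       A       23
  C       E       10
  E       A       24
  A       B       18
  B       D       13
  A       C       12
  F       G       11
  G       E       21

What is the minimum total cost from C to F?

42

Candidate routes:
C → A → B → D → F: 12+18+13+25 = 68
C → E → G → F: 10+21+11 = 42
C → A → D → F: 12+23+25 = 60
Cheapest is C → E → G → F at 42.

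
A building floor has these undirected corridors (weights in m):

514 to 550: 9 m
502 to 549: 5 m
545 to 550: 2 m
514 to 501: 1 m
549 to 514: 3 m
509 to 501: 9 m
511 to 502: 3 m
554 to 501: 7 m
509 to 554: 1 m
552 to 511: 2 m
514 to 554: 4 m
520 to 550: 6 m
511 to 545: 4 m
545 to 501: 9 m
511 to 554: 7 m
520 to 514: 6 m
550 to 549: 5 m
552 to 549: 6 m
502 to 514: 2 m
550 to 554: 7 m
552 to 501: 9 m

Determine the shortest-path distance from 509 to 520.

11 m

Settle nodes by increasing distance from 509:
509: 0
554: 1  (via 509)
514: 5  (via 554)
501: 6  (via 514)
502: 7  (via 514)
511: 8  (via 554)
549: 8  (via 514)
550: 8  (via 554)
545: 10  (via 550)
552: 10  (via 511)
520: 11  (via 514)
Shortest route: 509 → 554 → 514 → 520 = 11 m.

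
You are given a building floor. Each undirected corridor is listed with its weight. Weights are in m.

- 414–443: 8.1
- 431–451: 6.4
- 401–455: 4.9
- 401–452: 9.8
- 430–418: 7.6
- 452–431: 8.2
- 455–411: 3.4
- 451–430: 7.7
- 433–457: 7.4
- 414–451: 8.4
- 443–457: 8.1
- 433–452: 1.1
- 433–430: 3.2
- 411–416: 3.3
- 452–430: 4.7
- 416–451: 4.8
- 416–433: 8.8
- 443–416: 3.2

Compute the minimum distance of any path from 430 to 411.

Shortest distances from 430:
430: 0
433: 3.2  (via 430)
452: 4.3  (via 433)
418: 7.6  (via 430)
451: 7.7  (via 430)
457: 10.6  (via 433)
416: 12  (via 433)
431: 12.5  (via 452)
401: 14.1  (via 452)
443: 15.2  (via 416)
411: 15.3  (via 416)
Shortest route: 430 → 433 → 416 → 411 = 15.3 m.

15.3 m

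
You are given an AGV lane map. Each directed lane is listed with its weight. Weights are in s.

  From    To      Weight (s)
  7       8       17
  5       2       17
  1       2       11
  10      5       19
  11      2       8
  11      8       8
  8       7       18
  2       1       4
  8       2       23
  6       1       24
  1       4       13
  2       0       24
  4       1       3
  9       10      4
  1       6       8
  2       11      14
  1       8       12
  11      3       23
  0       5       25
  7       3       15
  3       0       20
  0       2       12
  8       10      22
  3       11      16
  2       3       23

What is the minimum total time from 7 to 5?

Settle nodes by increasing distance from 7:
7: 0
3: 15  (via 7)
8: 17  (via 7)
11: 31  (via 3)
0: 35  (via 3)
2: 39  (via 11)
10: 39  (via 8)
1: 43  (via 2)
6: 51  (via 1)
4: 56  (via 1)
5: 58  (via 10)
Shortest route: 7 → 8 → 10 → 5 = 58 s.

58 s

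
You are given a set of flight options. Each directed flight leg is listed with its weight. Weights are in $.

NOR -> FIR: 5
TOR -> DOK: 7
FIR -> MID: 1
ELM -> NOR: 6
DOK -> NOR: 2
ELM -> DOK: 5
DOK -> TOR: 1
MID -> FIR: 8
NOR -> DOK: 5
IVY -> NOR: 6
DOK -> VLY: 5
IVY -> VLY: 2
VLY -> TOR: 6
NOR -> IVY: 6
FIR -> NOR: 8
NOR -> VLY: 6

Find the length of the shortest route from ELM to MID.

Running Dijkstra from ELM:
ELM: 0
DOK: 5  (via ELM)
NOR: 6  (via ELM)
TOR: 6  (via DOK)
VLY: 10  (via DOK)
FIR: 11  (via NOR)
MID: 12  (via FIR)
Shortest route: ELM–NOR–FIR–MID = $12.

$12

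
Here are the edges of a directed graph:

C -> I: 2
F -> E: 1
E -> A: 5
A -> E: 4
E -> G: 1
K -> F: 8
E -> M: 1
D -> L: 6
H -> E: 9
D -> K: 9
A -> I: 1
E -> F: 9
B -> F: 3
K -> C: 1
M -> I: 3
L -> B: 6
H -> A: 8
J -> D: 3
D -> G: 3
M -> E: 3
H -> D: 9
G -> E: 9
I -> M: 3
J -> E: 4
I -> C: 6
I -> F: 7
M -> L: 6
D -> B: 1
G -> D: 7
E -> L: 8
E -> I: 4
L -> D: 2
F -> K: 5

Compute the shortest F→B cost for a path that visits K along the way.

20

Best F to K: F → K costing 5
Best K to B: K → C → I → M → L → D → B costing 15
Total via K: 5 + 15 = 20.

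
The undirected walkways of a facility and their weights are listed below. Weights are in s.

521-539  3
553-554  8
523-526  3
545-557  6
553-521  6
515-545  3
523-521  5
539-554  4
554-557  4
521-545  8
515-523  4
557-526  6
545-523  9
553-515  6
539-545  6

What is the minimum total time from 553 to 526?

Candidate routes:
553–515–523–526: 6+4+3 = 13
553–554–557–526: 8+4+6 = 18
553–521–523–526: 6+5+3 = 14
The minimum is 13 s via 553–515–523–526.

13 s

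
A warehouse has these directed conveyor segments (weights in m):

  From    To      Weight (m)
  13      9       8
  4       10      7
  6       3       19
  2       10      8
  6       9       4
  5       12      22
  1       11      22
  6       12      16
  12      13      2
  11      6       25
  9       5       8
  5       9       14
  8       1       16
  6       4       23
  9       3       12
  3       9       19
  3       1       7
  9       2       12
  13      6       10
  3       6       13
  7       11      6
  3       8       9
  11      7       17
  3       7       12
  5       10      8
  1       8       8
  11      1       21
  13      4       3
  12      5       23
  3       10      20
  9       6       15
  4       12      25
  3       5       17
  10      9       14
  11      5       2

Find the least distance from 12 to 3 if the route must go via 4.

Best 12 to 4: 12–13–4 costing 5
Best 4 to 3: 4–10–9–3 costing 33
Total via 4: 5 + 33 = 38 m.

38 m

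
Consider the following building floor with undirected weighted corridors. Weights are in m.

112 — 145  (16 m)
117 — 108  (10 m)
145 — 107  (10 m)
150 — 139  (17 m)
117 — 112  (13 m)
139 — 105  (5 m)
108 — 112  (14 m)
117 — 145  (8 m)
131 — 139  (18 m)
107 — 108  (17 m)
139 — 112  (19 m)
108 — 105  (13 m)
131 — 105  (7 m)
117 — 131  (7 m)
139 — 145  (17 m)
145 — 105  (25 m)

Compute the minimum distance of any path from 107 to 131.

Enumerating some paths:
107 → 145 → 117 → 131: 10+8+7 = 25
107 → 108 → 105 → 131: 17+13+7 = 37
107 → 108 → 117 → 131: 17+10+7 = 34
The minimum is 25 m via 107 → 145 → 117 → 131.

25 m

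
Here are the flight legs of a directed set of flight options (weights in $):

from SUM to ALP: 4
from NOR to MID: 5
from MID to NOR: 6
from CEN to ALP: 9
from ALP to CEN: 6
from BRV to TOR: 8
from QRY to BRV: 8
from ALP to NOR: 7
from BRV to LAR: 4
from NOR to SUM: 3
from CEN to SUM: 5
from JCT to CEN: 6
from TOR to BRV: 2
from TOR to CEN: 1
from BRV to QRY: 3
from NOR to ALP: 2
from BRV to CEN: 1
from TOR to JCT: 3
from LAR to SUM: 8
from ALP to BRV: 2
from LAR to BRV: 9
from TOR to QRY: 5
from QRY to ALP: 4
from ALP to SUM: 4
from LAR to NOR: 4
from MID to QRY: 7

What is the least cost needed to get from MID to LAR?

$14

Compare a few routes:
MID - QRY - ALP - BRV - LAR: 7+4+2+4 = 17
MID - NOR - ALP - BRV - LAR: 6+2+2+4 = 14
Cheapest is MID - NOR - ALP - BRV - LAR at $14.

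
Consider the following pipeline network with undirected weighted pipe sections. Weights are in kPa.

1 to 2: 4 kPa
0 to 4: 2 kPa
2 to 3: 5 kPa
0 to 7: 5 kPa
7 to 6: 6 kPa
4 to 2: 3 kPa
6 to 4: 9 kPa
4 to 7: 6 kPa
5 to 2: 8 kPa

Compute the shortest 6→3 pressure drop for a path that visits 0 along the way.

Shortest 6→0: 6 → 7 → 0 = 11
Shortest 0→3: 0 → 4 → 2 → 3 = 10
Total via 0: 11 + 10 = 21 kPa.

21 kPa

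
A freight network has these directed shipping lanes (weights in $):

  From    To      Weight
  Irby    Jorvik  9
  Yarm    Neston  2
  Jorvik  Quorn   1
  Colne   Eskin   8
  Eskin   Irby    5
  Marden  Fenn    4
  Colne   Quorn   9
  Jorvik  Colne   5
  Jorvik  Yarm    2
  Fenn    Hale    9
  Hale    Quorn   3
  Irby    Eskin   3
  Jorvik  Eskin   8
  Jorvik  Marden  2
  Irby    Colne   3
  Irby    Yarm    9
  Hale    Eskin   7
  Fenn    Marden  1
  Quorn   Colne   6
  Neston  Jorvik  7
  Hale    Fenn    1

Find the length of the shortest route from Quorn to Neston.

$30

Running Dijkstra from Quorn:
Quorn: 0
Colne: 6  (via Quorn)
Eskin: 14  (via Colne)
Irby: 19  (via Eskin)
Yarm: 28  (via Irby)
Jorvik: 28  (via Irby)
Neston: 30  (via Yarm)
Shortest route: Quorn–Colne–Eskin–Irby–Yarm–Neston = $30.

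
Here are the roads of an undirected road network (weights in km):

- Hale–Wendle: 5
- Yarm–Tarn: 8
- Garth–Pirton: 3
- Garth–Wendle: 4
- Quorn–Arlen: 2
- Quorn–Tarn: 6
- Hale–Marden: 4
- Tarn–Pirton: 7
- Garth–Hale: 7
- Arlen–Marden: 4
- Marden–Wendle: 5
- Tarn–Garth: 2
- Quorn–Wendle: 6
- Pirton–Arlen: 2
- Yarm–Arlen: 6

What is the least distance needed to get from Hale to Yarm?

14 km

Candidate routes:
Hale–Marden–Arlen–Yarm: 4+4+6 = 14
Hale–Garth–Tarn–Yarm: 7+2+8 = 17
Cheapest is Hale–Marden–Arlen–Yarm at 14 km.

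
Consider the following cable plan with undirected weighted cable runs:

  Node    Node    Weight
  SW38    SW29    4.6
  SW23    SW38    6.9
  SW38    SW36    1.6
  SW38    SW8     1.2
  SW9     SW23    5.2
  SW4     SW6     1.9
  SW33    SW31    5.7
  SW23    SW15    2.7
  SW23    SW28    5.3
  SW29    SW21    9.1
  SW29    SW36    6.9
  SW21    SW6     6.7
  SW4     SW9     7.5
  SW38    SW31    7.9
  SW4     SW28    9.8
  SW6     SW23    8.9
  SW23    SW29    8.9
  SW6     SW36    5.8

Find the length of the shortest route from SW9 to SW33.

25.7

Settle nodes by increasing distance from SW9:
SW9: 0
SW23: 5.2  (via SW9)
SW4: 7.5  (via SW9)
SW15: 7.9  (via SW23)
SW6: 9.4  (via SW4)
SW28: 10.5  (via SW23)
SW38: 12.1  (via SW23)
SW8: 13.3  (via SW38)
SW36: 13.7  (via SW38)
SW29: 14.1  (via SW23)
SW21: 16.1  (via SW6)
SW31: 20  (via SW38)
SW33: 25.7  (via SW31)
Shortest route: SW9–SW23–SW38–SW31–SW33 = 25.7.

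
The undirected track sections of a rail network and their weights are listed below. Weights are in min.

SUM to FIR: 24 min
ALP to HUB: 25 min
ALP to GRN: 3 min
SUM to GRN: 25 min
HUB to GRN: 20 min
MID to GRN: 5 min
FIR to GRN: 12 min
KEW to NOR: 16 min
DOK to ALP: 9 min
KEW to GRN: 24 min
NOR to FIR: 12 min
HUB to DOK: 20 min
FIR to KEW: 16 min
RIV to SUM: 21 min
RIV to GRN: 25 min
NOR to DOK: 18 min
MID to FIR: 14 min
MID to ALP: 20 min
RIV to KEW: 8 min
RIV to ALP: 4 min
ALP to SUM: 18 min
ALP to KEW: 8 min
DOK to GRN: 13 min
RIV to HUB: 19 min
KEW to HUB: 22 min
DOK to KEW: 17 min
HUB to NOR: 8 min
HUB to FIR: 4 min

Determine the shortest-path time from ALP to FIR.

15 min

Candidate routes:
ALP - GRN - FIR: 3+12 = 15
ALP - GRN - MID - FIR: 3+5+14 = 22
Cheapest is ALP - GRN - FIR at 15 min.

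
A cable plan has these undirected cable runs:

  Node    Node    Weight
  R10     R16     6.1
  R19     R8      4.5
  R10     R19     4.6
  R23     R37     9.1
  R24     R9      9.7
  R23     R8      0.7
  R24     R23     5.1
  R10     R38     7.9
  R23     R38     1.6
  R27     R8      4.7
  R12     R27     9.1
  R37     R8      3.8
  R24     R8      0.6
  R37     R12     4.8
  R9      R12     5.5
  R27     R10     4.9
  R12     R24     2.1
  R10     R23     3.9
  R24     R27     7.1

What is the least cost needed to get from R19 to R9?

12.7

Enumerating some paths:
R19 → R8 → R24 → R12 → R9: 4.5+0.6+2.1+5.5 = 12.7
R19 → R10 → R23 → R8 → R24 → R12 → R9: 4.6+3.9+0.7+0.6+2.1+5.5 = 17.4
R19 → R8 → R24 → R9: 4.5+0.6+9.7 = 14.8
The minimum is 12.7 via R19 → R8 → R24 → R12 → R9.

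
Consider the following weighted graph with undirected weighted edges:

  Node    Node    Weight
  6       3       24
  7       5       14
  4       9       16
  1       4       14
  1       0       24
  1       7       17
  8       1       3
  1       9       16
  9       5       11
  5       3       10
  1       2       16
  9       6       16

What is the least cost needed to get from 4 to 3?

Compare a few routes:
4–1–9–5–3: 14+16+11+10 = 51
4–9–5–3: 16+11+10 = 37
The minimum is 37 via 4–9–5–3.

37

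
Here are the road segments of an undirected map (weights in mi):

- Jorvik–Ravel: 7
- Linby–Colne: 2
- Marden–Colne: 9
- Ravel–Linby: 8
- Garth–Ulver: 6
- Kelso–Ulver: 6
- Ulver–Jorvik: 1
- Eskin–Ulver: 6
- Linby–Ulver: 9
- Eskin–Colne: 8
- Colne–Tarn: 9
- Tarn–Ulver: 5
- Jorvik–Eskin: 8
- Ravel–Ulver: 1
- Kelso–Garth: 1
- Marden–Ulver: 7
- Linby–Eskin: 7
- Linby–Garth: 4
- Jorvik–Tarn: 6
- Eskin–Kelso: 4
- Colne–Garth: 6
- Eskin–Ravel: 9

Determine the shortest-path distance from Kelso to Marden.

Settle nodes by increasing distance from Kelso:
Kelso: 0
Garth: 1  (via Kelso)
Eskin: 4  (via Kelso)
Linby: 5  (via Garth)
Ulver: 6  (via Kelso)
Colne: 7  (via Garth)
Jorvik: 7  (via Ulver)
Ravel: 7  (via Ulver)
Tarn: 11  (via Ulver)
Marden: 13  (via Ulver)
Shortest route: Kelso–Ulver–Marden = 13 mi.

13 mi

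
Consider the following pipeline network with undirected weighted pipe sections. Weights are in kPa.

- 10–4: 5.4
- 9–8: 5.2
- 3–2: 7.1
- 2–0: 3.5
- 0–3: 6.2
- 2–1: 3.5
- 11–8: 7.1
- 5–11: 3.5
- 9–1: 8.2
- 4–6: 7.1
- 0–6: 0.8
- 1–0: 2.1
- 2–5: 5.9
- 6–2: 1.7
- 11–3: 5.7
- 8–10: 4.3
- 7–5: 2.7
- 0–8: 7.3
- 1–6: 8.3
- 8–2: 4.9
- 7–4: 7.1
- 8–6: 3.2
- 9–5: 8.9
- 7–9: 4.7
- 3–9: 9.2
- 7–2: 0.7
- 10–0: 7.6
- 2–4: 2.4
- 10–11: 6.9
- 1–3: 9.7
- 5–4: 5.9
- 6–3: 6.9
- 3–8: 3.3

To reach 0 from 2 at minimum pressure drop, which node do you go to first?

Enumerating some paths:
2 - 0: 3.5 = 3.5
2 - 6 - 0: 1.7+0.8 = 2.5
The minimum is 2.5 kPa via 2 - 6 - 0.
So from 2 the first move is to 6.

6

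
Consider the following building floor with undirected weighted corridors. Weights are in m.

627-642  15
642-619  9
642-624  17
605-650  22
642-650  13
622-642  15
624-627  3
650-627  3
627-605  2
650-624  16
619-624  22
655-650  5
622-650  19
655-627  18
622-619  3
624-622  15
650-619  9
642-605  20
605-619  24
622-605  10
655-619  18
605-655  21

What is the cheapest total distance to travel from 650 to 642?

13 m

Shortest distances from 650:
650: 0
627: 3  (via 650)
605: 5  (via 627)
655: 5  (via 650)
624: 6  (via 627)
619: 9  (via 650)
622: 12  (via 619)
642: 13  (via 650)
Shortest route: 650–642 = 13 m.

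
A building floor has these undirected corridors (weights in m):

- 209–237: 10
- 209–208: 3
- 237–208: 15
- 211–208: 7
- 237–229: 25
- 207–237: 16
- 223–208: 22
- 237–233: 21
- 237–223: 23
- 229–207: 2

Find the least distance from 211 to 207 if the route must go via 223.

68 m

Best 211 to 223: 211–208–223 costing 29
Best 223 to 207: 223–237–207 costing 39
Total via 223: 29 + 39 = 68 m.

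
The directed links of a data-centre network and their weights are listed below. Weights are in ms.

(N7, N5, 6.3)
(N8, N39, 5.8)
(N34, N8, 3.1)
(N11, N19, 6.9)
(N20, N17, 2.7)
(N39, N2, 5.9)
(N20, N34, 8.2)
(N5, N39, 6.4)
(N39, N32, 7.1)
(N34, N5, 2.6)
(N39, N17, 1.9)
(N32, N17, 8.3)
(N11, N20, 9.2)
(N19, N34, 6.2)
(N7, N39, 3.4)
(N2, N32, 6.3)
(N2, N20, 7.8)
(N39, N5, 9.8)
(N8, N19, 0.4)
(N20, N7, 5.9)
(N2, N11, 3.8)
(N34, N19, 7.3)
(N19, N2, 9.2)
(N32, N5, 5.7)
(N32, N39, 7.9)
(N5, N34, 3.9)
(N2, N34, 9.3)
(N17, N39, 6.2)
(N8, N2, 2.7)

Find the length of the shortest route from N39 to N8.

Compare a few routes:
N39 - N5 - N34 - N8: 9.8+3.9+3.1 = 16.8
N39 - N2 - N34 - N8: 5.9+9.3+3.1 = 18.3
N39 - N32 - N5 - N34 - N8: 7.1+5.7+3.9+3.1 = 19.8
N39 - N2 - N32 - N5 - N34 - N8: 5.9+6.3+5.7+3.9+3.1 = 24.9
The minimum is 16.8 ms via N39 - N5 - N34 - N8.

16.8 ms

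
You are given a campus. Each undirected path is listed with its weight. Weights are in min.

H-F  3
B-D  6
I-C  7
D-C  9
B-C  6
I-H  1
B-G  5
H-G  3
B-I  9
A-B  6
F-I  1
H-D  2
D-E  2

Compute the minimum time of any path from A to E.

Enumerating some paths:
A–B–I–H–D–E: 6+9+1+2+2 = 20
A–B–G–H–D–E: 6+5+3+2+2 = 18
A–B–I–F–H–D–E: 6+9+1+3+2+2 = 23
A–B–D–E: 6+6+2 = 14
The minimum is 14 min via A–B–D–E.

14 min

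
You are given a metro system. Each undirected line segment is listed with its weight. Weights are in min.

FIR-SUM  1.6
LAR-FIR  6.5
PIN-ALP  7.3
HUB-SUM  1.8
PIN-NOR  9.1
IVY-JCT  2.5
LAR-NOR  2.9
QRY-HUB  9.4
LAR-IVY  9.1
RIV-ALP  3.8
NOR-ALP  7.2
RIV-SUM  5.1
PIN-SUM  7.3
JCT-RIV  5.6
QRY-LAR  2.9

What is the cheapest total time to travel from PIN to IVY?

19.2 min

Compare a few routes:
PIN → SUM → RIV → JCT → IVY: 7.3+5.1+5.6+2.5 = 20.5
PIN → NOR → LAR → IVY: 9.1+2.9+9.1 = 21.1
PIN → ALP → RIV → JCT → IVY: 7.3+3.8+5.6+2.5 = 19.2
Cheapest is PIN → ALP → RIV → JCT → IVY at 19.2 min.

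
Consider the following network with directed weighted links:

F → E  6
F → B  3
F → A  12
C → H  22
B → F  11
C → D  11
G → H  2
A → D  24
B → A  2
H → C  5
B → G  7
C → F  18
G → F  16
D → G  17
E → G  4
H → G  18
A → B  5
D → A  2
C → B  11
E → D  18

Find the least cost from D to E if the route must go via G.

Best D to G: D–A–B–G costing 14
Best G to E: G–F–E costing 22
Total via G: 14 + 22 = 36.

36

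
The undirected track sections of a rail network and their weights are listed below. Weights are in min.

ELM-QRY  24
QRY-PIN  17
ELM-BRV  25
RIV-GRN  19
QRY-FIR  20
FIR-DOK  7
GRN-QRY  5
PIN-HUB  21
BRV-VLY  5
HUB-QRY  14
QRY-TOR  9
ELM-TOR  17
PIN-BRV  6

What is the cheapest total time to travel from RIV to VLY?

52 min

Shortest distances from RIV:
RIV: 0
GRN: 19  (via RIV)
QRY: 24  (via GRN)
TOR: 33  (via QRY)
HUB: 38  (via QRY)
PIN: 41  (via QRY)
FIR: 44  (via QRY)
BRV: 47  (via PIN)
ELM: 48  (via QRY)
DOK: 51  (via FIR)
VLY: 52  (via BRV)
Shortest route: RIV → GRN → QRY → PIN → BRV → VLY = 52 min.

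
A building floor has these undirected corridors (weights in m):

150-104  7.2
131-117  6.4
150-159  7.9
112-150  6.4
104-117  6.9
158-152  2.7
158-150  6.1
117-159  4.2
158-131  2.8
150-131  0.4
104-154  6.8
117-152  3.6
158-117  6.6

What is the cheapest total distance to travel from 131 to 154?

Candidate routes:
131 → 117 → 104 → 154: 6.4+6.9+6.8 = 20.1
131 → 150 → 104 → 154: 0.4+7.2+6.8 = 14.4
131 → 158 → 152 → 117 → 104 → 154: 2.8+2.7+3.6+6.9+6.8 = 22.8
The minimum is 14.4 m via 131 → 150 → 104 → 154.

14.4 m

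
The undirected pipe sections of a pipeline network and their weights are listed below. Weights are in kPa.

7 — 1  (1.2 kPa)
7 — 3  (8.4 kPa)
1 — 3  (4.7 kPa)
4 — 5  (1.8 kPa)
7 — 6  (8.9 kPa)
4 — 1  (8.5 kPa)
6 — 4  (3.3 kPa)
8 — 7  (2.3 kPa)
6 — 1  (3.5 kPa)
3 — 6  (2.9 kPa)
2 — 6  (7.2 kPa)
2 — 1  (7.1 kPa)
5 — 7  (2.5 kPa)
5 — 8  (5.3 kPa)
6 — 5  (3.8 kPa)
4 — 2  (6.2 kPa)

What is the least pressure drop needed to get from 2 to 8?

10.6 kPa

Enumerating some paths:
2–1–7–8: 7.1+1.2+2.3 = 10.6
2–4–5–7–8: 6.2+1.8+2.5+2.3 = 12.8
Cheapest is 2–1–7–8 at 10.6 kPa.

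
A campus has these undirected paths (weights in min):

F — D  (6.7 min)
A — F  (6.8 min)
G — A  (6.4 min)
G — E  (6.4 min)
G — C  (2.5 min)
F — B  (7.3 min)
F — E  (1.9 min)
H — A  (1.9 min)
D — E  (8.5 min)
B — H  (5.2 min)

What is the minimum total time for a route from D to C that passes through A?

22.4 min

Shortest D→A: D → F → A = 13.5
Shortest A→C: A → G → C = 8.9
Total via A: 13.5 + 8.9 = 22.4 min.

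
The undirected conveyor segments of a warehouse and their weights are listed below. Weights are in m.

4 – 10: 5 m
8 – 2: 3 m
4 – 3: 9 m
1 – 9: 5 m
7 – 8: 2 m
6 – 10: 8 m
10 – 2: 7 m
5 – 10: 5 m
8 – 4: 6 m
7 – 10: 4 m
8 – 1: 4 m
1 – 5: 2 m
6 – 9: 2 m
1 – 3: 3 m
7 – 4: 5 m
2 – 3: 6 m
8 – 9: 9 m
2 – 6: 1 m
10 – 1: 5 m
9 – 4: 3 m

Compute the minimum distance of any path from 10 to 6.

8 m

Enumerating some paths:
10 → 4 → 9 → 6: 5+3+2 = 10
10 → 6: 8 = 8
The minimum is 8 m via 10 → 6.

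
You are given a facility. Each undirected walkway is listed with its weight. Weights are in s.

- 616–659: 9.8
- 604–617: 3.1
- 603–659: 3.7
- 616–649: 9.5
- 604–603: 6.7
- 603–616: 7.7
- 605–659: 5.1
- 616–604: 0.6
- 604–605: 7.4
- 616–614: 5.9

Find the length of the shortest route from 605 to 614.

Enumerating some paths:
605–659–603–604–616–614: 5.1+3.7+6.7+0.6+5.9 = 22
605–604–616–614: 7.4+0.6+5.9 = 13.9
605–659–603–616–614: 5.1+3.7+7.7+5.9 = 22.4
605–659–616–614: 5.1+9.8+5.9 = 20.8
Cheapest is 605–604–616–614 at 13.9 s.

13.9 s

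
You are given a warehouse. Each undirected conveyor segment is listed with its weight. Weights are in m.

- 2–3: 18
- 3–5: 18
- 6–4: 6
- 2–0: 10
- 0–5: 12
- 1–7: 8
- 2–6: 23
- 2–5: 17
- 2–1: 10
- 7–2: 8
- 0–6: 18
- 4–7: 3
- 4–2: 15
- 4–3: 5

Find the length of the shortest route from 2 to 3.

Shortest distances from 2:
2: 0
7: 8  (via 2)
0: 10  (via 2)
1: 10  (via 2)
4: 11  (via 7)
3: 16  (via 4)
Shortest route: 2 → 7 → 4 → 3 = 16 m.

16 m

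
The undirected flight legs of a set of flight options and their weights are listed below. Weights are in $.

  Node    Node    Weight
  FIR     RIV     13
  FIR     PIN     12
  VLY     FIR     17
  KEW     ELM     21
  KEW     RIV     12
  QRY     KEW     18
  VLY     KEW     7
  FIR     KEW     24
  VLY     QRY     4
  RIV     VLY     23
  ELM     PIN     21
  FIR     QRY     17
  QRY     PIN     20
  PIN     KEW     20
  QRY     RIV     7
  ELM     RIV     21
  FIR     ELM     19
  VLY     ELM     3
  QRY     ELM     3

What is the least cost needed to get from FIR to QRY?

Running Dijkstra from FIR:
FIR: 0
PIN: 12  (via FIR)
RIV: 13  (via FIR)
VLY: 17  (via FIR)
QRY: 17  (via FIR)
Shortest route: FIR → QRY = $17.

$17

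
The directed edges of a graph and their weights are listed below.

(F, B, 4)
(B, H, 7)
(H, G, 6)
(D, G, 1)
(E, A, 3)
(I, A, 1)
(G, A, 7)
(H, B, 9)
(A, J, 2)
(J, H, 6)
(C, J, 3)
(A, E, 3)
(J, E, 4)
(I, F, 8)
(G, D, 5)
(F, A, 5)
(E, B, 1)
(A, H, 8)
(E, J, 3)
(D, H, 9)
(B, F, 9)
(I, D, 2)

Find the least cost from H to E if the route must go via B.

26

Best H to B: H–B costing 9
Shortest B→E: B–F–A–E = 17
Total via B: 9 + 17 = 26.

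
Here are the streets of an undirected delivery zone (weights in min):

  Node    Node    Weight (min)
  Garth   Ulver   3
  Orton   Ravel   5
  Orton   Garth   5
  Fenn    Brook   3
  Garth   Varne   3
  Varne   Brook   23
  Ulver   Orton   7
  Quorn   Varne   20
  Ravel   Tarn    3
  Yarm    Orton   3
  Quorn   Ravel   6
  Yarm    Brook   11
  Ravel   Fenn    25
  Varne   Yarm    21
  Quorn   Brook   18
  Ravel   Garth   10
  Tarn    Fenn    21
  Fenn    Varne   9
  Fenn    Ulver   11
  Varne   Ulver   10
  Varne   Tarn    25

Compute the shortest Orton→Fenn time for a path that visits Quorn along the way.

Best Orton to Quorn: Orton → Ravel → Quorn costing 11
Shortest Quorn→Fenn: Quorn → Brook → Fenn = 21
Total via Quorn: 11 + 21 = 32 min.

32 min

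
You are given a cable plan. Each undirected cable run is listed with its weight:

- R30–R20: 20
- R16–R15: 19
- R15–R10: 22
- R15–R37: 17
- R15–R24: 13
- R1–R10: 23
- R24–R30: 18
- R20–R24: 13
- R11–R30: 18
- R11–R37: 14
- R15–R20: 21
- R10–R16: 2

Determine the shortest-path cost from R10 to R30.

Running Dijkstra from R10:
R10: 0
R16: 2  (via R10)
R15: 21  (via R16)
R1: 23  (via R10)
R24: 34  (via R15)
R37: 38  (via R15)
R20: 42  (via R15)
R30: 52  (via R24)
Shortest route: R10–R16–R15–R24–R30 = 52.

52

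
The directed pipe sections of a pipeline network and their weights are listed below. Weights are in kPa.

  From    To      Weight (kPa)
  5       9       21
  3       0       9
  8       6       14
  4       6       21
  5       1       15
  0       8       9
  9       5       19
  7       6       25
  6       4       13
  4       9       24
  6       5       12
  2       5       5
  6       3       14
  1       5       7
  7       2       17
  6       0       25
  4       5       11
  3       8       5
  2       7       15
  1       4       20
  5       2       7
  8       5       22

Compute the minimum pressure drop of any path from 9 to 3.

80 kPa

Running Dijkstra from 9:
9: 0
5: 19  (via 9)
2: 26  (via 5)
1: 34  (via 5)
7: 41  (via 2)
4: 54  (via 1)
6: 66  (via 7)
3: 80  (via 6)
Shortest route: 9–5–2–7–6–3 = 80 kPa.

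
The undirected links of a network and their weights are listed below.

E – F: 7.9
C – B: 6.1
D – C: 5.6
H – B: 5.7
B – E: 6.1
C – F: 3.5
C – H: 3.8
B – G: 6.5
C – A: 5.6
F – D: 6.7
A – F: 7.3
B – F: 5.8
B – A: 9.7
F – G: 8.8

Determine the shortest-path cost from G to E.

Running Dijkstra from G:
G: 0
B: 6.5  (via G)
F: 8.8  (via G)
H: 12.2  (via B)
C: 12.3  (via F)
E: 12.6  (via B)
Shortest route: G → B → E = 12.6.

12.6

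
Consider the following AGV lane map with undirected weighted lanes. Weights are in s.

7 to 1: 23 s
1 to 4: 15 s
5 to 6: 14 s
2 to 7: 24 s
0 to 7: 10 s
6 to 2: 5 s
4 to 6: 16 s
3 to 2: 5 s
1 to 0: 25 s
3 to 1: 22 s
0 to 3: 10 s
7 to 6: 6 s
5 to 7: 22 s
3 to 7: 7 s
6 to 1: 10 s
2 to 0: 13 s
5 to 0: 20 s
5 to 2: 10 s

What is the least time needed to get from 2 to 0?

13 s

Running Dijkstra from 2:
2: 0
3: 5  (via 2)
6: 5  (via 2)
5: 10  (via 2)
7: 11  (via 6)
0: 13  (via 2)
Shortest route: 2–0 = 13 s.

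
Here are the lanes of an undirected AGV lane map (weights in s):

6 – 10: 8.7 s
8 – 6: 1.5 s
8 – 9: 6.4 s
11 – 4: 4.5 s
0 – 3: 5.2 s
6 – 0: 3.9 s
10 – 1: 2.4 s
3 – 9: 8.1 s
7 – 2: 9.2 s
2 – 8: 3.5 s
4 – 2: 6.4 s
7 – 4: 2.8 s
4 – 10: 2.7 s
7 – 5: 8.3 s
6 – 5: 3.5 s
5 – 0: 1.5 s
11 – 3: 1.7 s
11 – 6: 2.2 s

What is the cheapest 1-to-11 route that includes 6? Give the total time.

Best 1 to 6: 1–10–6 costing 11.1
Shortest 6→11: 6–11 = 2.2
Total via 6: 11.1 + 2.2 = 13.3 s.

13.3 s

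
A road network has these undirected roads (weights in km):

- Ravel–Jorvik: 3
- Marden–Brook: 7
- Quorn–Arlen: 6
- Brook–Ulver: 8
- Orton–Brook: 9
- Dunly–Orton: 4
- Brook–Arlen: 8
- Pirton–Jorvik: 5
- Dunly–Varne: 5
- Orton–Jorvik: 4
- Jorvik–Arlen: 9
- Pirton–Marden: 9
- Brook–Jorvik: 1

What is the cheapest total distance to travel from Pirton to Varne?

Running Dijkstra from Pirton:
Pirton: 0
Jorvik: 5  (via Pirton)
Brook: 6  (via Jorvik)
Ravel: 8  (via Jorvik)
Marden: 9  (via Pirton)
Orton: 9  (via Jorvik)
Dunly: 13  (via Orton)
Ulver: 14  (via Brook)
Arlen: 14  (via Jorvik)
Varne: 18  (via Dunly)
Shortest route: Pirton–Jorvik–Orton–Dunly–Varne = 18 km.

18 km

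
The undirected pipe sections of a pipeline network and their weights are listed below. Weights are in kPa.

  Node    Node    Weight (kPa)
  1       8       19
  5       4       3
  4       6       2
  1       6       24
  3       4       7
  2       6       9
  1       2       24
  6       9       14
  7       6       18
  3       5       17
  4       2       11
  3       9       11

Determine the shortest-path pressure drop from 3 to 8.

Settle nodes by increasing distance from 3:
3: 0
4: 7  (via 3)
6: 9  (via 4)
5: 10  (via 4)
9: 11  (via 3)
2: 18  (via 4)
7: 27  (via 6)
1: 33  (via 6)
8: 52  (via 1)
Shortest route: 3–4–6–1–8 = 52 kPa.

52 kPa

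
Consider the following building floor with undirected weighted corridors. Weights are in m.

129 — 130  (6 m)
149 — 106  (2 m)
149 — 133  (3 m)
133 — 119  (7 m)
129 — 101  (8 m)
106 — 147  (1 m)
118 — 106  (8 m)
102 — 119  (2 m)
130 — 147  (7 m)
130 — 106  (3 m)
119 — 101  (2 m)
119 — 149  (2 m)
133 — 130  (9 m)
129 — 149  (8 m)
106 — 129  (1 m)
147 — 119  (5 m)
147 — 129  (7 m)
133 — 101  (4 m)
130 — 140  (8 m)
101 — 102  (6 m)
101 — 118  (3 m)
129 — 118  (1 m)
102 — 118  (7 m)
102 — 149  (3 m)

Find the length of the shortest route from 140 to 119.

Running Dijkstra from 140:
140: 0
130: 8  (via 140)
106: 11  (via 130)
129: 12  (via 106)
147: 12  (via 106)
149: 13  (via 106)
118: 13  (via 129)
119: 15  (via 149)
Shortest route: 140 → 130 → 106 → 149 → 119 = 15 m.

15 m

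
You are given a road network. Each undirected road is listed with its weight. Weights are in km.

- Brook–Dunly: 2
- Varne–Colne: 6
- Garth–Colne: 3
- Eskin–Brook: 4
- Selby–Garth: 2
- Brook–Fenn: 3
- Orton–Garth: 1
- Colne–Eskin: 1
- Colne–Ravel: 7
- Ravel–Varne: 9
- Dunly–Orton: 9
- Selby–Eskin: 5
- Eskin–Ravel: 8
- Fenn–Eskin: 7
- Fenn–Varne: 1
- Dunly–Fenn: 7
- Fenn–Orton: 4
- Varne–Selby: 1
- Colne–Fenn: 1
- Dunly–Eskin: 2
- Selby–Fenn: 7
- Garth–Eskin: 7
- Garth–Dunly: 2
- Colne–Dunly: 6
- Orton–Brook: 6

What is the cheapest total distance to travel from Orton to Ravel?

11 km

Candidate routes:
Orton - Garth - Colne - Eskin - Ravel: 1+3+1+8 = 13
Orton - Garth - Colne - Ravel: 1+3+7 = 11
Orton - Fenn - Colne - Ravel: 4+1+7 = 12
The minimum is 11 km via Orton - Garth - Colne - Ravel.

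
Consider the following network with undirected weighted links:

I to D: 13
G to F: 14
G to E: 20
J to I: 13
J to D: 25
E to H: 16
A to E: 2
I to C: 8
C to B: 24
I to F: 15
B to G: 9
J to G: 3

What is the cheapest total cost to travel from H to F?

50

Settle nodes by increasing distance from H:
H: 0
E: 16  (via H)
A: 18  (via E)
G: 36  (via E)
J: 39  (via G)
B: 45  (via G)
F: 50  (via G)
Shortest route: H → E → G → F = 50.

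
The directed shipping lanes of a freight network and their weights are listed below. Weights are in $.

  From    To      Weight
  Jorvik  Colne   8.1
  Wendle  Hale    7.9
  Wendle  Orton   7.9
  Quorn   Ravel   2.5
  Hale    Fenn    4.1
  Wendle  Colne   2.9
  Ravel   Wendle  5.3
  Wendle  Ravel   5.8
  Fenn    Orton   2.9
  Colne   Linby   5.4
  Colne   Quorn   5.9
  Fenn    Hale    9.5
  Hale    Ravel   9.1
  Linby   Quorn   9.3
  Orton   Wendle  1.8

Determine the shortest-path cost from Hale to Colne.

$11.7

Settle nodes by increasing distance from Hale:
Hale: 0
Fenn: 4.1  (via Hale)
Orton: 7  (via Fenn)
Wendle: 8.8  (via Orton)
Ravel: 9.1  (via Hale)
Colne: 11.7  (via Wendle)
Shortest route: Hale → Fenn → Orton → Wendle → Colne = $11.7.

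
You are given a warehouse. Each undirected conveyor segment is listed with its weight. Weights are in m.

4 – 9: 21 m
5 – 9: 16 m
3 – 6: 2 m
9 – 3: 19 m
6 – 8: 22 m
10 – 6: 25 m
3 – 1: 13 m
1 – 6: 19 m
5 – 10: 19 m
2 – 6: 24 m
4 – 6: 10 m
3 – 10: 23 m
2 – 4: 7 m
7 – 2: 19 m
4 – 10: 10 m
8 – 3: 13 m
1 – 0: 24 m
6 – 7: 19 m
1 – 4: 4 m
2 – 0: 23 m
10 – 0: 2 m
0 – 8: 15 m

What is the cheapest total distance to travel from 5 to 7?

Running Dijkstra from 5:
5: 0
9: 16  (via 5)
10: 19  (via 5)
0: 21  (via 10)
4: 29  (via 10)
1: 33  (via 4)
3: 35  (via 9)
2: 36  (via 4)
8: 36  (via 0)
6: 37  (via 3)
7: 55  (via 2)
Shortest route: 5–10–4–2–7 = 55 m.

55 m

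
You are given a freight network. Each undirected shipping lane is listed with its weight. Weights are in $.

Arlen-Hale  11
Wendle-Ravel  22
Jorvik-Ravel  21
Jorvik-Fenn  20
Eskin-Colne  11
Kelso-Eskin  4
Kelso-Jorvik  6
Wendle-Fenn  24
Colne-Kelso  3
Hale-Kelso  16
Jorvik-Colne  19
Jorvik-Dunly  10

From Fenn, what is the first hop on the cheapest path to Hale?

Jorvik

Enumerating some paths:
Fenn–Jorvik–Colne–Kelso–Hale: 20+19+3+16 = 58
Fenn–Jorvik–Colne–Eskin–Kelso–Hale: 20+19+11+4+16 = 70
Fenn–Jorvik–Kelso–Hale: 20+6+16 = 42
Cheapest is Fenn–Jorvik–Kelso–Hale at $42.
So from Fenn the first move is to Jorvik.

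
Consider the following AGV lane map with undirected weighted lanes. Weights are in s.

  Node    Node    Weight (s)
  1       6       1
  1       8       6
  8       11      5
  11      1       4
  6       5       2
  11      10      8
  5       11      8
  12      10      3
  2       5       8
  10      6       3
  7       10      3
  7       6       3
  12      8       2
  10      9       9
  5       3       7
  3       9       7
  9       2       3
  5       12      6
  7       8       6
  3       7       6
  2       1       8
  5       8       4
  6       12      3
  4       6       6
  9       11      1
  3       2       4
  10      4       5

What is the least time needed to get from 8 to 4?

10 s

Compare a few routes:
8 → 12 → 6 → 4: 2+3+6 = 11
8 → 5 → 6 → 4: 4+2+6 = 12
8 → 12 → 10 → 4: 2+3+5 = 10
Cheapest is 8 → 12 → 10 → 4 at 10 s.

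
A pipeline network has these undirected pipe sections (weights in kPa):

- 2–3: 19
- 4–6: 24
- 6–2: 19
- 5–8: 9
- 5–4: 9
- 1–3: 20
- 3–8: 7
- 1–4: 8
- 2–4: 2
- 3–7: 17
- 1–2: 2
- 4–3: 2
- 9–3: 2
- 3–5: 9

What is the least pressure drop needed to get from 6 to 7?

Running Dijkstra from 6:
6: 0
2: 19  (via 6)
1: 21  (via 2)
4: 21  (via 2)
3: 23  (via 4)
9: 25  (via 3)
5: 30  (via 4)
8: 30  (via 3)
7: 40  (via 3)
Shortest route: 6–2–4–3–7 = 40 kPa.

40 kPa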